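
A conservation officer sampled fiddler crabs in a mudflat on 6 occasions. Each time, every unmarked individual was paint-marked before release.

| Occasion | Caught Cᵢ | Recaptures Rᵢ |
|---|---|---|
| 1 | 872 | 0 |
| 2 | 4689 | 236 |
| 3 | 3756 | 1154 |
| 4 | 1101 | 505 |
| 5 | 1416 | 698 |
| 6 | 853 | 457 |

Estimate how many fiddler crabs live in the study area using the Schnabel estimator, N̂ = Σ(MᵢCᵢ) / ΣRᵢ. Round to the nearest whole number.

Marked at large before each occasion: Mᵢ = Σⱼ<ᵢ (Cⱼ − Rⱼ) → M1=0, M2=872, M3=5325, M4=7927, M5=8523, M6=9241
Σ MᵢCᵢ = 0·872 + 872·4689 + 5325·3756 + 7927·1101 + 8523·1416 + 9241·853 = 0 + 4088808 + 20000700 + 8727627 + 12068568 + 7882573 = 52768276
Σ Rᵢ = 0 + 236 + 1154 + 505 + 698 + 457 = 3050
N̂ = 52768276 / 3050 ≈ 17301.1 → 17301

N ≈ 17,301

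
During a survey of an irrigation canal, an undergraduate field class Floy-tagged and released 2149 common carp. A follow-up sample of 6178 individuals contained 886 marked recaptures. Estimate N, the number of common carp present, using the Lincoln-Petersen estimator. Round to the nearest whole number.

If marked individuals mix randomly, R/C ≈ M/N, giving N ≈ M·C/R.
N = (2149 × 6178) / 886 = 13276522 / 886 ≈ 14984.8 → 14985

N ≈ 14,985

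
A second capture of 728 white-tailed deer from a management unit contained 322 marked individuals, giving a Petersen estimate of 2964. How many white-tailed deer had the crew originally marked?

From N = M·C/R: M = N·R / C = 2964·322 / 728 = 954408 / 728 = 1311.

M = 1311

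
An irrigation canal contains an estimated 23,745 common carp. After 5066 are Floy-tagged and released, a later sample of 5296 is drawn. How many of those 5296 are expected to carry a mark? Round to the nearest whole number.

expected recaptures ≈ 1130

The marked fraction of the population is 5066/23745, so in a sample of 5296 expect C·(M/N) marked.
E[R] = 5066 × 5296 / 23745 = 26829536 / 23745 ≈ 1129.9 → 1130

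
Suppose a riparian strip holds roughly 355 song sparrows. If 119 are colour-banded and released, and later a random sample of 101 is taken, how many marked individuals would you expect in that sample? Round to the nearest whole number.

Expected recaptures E[R] = M·C / N.
E[R] = 119 × 101 / 355 = 12019 / 355 ≈ 33.9 → 34

expected recaptures ≈ 34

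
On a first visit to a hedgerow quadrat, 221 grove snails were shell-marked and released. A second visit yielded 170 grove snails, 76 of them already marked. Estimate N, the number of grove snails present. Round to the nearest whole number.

If marked individuals mix randomly, R/C ≈ M/N, giving N ≈ M·C/R.
N = (221 × 170) / 76 = 37570 / 76 ≈ 494.3 → 494

N ≈ 494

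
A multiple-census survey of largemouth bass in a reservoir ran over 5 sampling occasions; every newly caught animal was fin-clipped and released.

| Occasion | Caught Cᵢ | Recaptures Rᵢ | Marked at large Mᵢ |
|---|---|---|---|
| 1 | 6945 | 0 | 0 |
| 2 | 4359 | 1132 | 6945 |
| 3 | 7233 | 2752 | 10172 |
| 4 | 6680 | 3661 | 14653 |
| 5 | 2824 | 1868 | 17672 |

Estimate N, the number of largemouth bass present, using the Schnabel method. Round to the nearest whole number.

N ≈ 26,733

Σ MᵢCᵢ = 0·6945 + 6945·4359 + 10172·7233 + 14653·6680 + 17672·2824 = 0 + 30273255 + 73574076 + 97882040 + 49905728 = 251635099
Σ Rᵢ = 0 + 1132 + 2752 + 3661 + 1868 = 9413
N̂ = 251635099 / 9413 ≈ 26732.7 → 26733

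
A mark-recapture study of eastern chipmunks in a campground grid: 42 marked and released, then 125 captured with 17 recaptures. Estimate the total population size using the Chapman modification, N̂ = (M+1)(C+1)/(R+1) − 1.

N̂ = (42+1)(125+1)/(17+1) − 1 = 43·126/18 − 1
= 5418/18 − 1 = 301 − 1 = 300

N = 300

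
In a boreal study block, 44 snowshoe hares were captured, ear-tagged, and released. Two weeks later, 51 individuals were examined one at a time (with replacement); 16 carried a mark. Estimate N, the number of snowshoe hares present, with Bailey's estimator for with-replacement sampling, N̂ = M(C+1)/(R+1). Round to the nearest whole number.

N ≈ 135

N̂ = 44·(51+1)/(16+1) = 44·52/17 = 2288/17 ≈ 134.6 → 135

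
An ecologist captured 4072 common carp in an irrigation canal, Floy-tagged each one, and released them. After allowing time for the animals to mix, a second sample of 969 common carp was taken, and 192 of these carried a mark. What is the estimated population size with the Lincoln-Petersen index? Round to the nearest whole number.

If marked individuals mix randomly, R/C ≈ M/N, giving N ≈ M·C/R.
N = (4072 × 969) / 192 = 3945768 / 192 ≈ 20550.9 → 20551

N ≈ 20,551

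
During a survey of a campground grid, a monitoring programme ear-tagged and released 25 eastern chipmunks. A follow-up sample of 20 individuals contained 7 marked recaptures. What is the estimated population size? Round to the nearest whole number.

N = (25 × 20) / 7 = 500 / 7 ≈ 71.4 → 71

N ≈ 71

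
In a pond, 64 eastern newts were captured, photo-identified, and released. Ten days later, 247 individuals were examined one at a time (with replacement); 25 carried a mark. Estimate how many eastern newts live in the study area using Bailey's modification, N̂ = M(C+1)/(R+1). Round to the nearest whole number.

N ≈ 610

N̂ = 64·(247+1)/(25+1) = 64·248/26 = 15872/26 ≈ 610.46 → 610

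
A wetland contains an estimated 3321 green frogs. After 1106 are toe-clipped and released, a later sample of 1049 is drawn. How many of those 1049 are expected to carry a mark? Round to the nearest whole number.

The marked fraction of the population is 1106/3321, so in a sample of 1049 expect C·(M/N) marked.
E[R] = 1106 × 1049 / 3321 = 1160194 / 3321 ≈ 349.4 → 349

expected recaptures ≈ 349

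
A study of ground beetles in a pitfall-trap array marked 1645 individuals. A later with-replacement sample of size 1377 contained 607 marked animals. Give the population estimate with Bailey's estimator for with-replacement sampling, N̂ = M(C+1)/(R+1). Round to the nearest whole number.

N ≈ 3728

N̂ = 1645·(1377+1)/(607+1) = 1645·1378/608 = 2266810/608 ≈ 3728.3 → 3728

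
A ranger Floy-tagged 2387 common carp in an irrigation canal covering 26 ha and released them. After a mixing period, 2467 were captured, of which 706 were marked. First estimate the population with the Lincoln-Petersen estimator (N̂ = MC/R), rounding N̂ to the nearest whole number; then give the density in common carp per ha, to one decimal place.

N̂ = 2387·2467/706 = 5888729/706 ≈ 8341.0 → 8341
Density = N̂ / area = 8341 / 26 ≈ 320.81 → 320.8 per ha

density ≈ 320.8 common carp per ha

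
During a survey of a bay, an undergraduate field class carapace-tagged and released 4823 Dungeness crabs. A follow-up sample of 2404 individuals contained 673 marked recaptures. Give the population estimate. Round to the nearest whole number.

N = (4823 × 2404) / 673 = 11594492 / 673 ≈ 17228.1 → 17228

N ≈ 17,228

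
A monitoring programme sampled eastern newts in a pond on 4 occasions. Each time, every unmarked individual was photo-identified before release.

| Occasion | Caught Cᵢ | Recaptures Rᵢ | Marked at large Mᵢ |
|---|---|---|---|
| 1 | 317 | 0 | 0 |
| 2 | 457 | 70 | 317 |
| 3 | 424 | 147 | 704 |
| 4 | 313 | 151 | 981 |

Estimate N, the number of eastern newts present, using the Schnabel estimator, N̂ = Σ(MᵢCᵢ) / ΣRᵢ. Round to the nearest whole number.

N ≈ 2039

Σ MᵢCᵢ = 0·317 + 317·457 + 704·424 + 981·313 = 0 + 144869 + 298496 + 307053 = 750418
Σ Rᵢ = 0 + 70 + 147 + 151 = 368
N̂ = 750418 / 368 ≈ 2039.2 → 2039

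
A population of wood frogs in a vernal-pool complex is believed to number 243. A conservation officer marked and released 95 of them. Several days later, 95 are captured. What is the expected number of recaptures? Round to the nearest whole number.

The marked fraction of the population is 95/243, so in a sample of 95 expect C·(M/N) marked.
E[R] = 95 × 95 / 243 = 9025 / 243 ≈ 37.1 → 37

expected recaptures ≈ 37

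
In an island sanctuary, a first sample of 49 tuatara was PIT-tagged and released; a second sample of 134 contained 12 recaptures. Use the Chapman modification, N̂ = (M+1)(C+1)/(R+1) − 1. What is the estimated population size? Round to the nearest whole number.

N̂ = (49+1)(134+1)/(12+1) − 1 = 50·135/13 − 1
= 6750/13 − 1 ≈ 519.2 − 1 ≈ 518.2 → 518

N ≈ 518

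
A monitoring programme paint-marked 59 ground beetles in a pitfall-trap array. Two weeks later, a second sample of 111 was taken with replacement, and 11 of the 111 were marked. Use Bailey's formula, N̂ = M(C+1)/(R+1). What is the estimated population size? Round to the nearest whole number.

N ≈ 551

N̂ = 59·(111+1)/(11+1) = 59·112/12 = 6608/12 ≈ 550.7 → 551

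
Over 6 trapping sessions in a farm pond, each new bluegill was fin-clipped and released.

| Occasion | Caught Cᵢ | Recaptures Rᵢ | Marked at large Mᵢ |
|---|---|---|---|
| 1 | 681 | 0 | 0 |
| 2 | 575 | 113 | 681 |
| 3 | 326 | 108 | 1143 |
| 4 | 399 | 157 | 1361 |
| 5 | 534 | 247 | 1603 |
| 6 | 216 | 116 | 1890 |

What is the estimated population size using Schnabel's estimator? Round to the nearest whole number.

N ≈ 3470

Σ MᵢCᵢ = 0·681 + 681·575 + 1143·326 + 1361·399 + 1603·534 + 1890·216 = 0 + 391575 + 372618 + 543039 + 856002 + 408240 = 2571474
Σ Rᵢ = 0 + 113 + 108 + 157 + 247 + 116 = 741
N̂ = 2571474 / 741 ≈ 3470.3 → 3470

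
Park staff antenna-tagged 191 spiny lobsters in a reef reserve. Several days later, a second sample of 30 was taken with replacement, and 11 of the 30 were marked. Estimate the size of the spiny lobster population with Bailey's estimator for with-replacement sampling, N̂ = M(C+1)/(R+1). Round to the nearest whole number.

N̂ = 191·(30+1)/(11+1) = 191·31/12 = 5921/12 ≈ 493.4 → 493

N ≈ 493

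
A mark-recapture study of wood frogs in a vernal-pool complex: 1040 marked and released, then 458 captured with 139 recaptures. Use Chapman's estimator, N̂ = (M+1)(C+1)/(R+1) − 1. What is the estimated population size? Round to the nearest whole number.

N̂ = (1040+1)(458+1)/(139+1) − 1 = 1041·459/140 − 1
= 477819/140 − 1 ≈ 3413.0 − 1 ≈ 3412.0 → 3412

N ≈ 3412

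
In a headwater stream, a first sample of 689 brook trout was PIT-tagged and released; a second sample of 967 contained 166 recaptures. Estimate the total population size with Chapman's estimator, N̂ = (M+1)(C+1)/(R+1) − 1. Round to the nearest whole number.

N̂ = (689+1)(967+1)/(166+1) − 1 = 690·968/167 − 1
= 667920/167 − 1 ≈ 3999.5 − 1 ≈ 3998.5 → 3999

N ≈ 3999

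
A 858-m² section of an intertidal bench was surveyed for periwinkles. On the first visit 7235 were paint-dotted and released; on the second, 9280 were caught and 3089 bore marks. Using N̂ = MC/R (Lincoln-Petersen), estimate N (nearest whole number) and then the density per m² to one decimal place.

N̂ = 7235·9280/3089 = 67140800/3089 ≈ 21735.4 → 21735
Density = N̂ / area = 21735 / 858 ≈ 25.33 → 25.3 per m²

density ≈ 25.3 periwinkles per m²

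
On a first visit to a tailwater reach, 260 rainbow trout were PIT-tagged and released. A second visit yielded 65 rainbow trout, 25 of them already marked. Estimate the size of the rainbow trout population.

N = 676

N = (260 × 65) / 25 = 16900 / 25 = 676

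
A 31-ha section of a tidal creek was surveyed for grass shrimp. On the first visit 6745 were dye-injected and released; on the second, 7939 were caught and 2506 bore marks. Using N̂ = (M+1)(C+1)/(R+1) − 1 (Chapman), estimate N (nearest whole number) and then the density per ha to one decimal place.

N̂ = 6746·7940/2507 − 1 = 53563240/2507 − 1 ≈ 21364.47 → 21364
Density = N̂ / area = 21364 / 31 ≈ 689.16 → 689.2 per ha

density ≈ 689.2 grass shrimp per ha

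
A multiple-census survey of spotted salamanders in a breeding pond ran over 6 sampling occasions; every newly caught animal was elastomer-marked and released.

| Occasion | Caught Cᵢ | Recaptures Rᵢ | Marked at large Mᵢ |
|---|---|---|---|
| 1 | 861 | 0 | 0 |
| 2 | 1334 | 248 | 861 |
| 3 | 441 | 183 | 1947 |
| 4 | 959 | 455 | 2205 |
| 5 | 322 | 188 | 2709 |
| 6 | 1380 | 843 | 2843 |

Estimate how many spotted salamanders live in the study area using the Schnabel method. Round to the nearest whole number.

Σ MᵢCᵢ = 0·861 + 861·1334 + 1947·441 + 2205·959 + 2709·322 + 2843·1380 = 0 + 1148574 + 858627 + 2114595 + 872298 + 3923340 = 8917434
Σ Rᵢ = 0 + 248 + 183 + 455 + 188 + 843 = 1917
N̂ = 8917434 / 1917 ≈ 4651.8 → 4652

N ≈ 4652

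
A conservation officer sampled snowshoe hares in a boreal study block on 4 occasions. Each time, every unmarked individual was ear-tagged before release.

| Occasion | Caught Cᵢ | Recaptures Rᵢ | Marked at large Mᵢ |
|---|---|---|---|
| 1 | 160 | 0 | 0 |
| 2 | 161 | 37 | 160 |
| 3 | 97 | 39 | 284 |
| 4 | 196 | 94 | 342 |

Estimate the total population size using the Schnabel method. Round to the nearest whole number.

N ≈ 708

Σ MᵢCᵢ = 0·160 + 160·161 + 284·97 + 342·196 = 0 + 25760 + 27548 + 67032 = 120340
Σ Rᵢ = 0 + 37 + 39 + 94 = 170
N̂ = 120340 / 170 ≈ 707.9 → 708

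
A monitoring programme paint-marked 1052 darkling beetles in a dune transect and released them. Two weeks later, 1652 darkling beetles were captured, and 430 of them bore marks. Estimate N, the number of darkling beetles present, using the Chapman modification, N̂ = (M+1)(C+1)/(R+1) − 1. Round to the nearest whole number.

N̂ = (1052+1)(1652+1)/(430+1) − 1 = 1053·1653/431 − 1
= 1740609/431 − 1 ≈ 4038.5 − 1 ≈ 4037.5 → 4038

N ≈ 4038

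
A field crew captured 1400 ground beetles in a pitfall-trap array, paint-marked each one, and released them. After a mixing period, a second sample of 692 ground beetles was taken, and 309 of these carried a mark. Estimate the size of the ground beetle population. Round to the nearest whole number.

N ≈ 3135

Lincoln-Petersen assumes M/N = R/C, so N = M·C / R.
N = (1400 × 692) / 309 = 968800 / 309 ≈ 3135.3 → 3135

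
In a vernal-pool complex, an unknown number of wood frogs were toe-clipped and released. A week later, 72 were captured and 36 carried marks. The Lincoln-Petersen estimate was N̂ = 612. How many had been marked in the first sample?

From N = M·C/R: M = N·R / C = 612·36 / 72 = 22032 / 72 = 306.

M = 306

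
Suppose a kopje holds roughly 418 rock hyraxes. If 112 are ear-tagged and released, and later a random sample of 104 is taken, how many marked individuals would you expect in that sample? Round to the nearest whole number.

Expected recaptures E[R] = M·C / N.
E[R] = 112 × 104 / 418 = 11648 / 418 ≈ 27.9 → 28

expected recaptures ≈ 28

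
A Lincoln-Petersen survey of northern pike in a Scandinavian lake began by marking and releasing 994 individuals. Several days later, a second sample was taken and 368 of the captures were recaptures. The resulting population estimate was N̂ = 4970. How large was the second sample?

From N = M·C/R: C = N·R / M = 4970·368 / 994 = 1828960 / 994 = 1840.

C = 1840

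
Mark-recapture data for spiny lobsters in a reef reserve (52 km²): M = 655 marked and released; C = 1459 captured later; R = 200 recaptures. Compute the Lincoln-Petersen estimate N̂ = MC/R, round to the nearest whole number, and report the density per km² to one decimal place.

N̂ = 655·1459/200 = 955645/200 ≈ 4778.2 → 4778
Density = N̂ / area = 4778 / 52 ≈ 91.88 → 91.9 per km²

density ≈ 91.9 spiny lobsters per km²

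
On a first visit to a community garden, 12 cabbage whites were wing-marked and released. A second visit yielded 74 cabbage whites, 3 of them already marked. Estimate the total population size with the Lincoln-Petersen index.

The marked fraction in the recapture sample should equal the marked fraction in the population: 3/74 = 12/N.
N = (12 × 74) / 3 = 888 / 3 = 296

N = 296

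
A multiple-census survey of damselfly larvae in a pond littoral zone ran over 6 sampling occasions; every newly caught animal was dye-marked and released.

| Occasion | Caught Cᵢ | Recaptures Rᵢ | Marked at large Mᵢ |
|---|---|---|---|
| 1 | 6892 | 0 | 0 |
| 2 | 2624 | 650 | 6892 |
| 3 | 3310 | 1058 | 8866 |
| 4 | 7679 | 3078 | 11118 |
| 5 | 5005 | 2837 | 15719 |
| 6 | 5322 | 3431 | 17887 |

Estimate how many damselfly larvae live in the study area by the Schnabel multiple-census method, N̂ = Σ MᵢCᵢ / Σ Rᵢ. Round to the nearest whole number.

Σ MᵢCᵢ = 0·6892 + 6892·2624 + 8866·3310 + 11118·7679 + 15719·5005 + 17887·5322 = 0 + 18084608 + 29346460 + 85375122 + 78673595 + 95194614 = 306674399
Σ Rᵢ = 0 + 650 + 1058 + 3078 + 2837 + 3431 = 11054
N̂ = 306674399 / 11054 ≈ 27743.3 → 27743

N ≈ 27,743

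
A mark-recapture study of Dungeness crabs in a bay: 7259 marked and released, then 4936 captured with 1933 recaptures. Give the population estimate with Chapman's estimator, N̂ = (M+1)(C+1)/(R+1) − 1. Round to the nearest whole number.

N̂ = (7259+1)(4936+1)/(1933+1) − 1 = 7260·4937/1934 − 1
= 35842620/1934 − 1 ≈ 18532.9 − 1 ≈ 18531.9 → 18532

N ≈ 18,532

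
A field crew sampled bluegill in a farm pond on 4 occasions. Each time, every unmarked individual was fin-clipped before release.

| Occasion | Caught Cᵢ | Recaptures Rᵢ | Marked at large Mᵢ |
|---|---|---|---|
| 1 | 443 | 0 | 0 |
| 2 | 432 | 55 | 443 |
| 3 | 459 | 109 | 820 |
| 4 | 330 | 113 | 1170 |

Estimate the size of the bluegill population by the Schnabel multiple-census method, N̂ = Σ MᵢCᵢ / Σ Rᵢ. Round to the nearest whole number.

N ≈ 3444

Σ MᵢCᵢ = 0·443 + 443·432 + 820·459 + 1170·330 = 0 + 191376 + 376380 + 386100 = 953856
Σ Rᵢ = 0 + 55 + 109 + 113 = 277
N̂ = 953856 / 277 ≈ 3443.5 → 3444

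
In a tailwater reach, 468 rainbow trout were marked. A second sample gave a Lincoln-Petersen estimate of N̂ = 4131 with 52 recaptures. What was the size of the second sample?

From N = M·C/R: C = N·R / M = 4131·52 / 468 = 214812 / 468 = 459.

C = 459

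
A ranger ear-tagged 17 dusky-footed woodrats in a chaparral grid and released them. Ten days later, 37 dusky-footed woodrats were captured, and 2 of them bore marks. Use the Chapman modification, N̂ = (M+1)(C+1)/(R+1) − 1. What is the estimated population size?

N̂ = (17+1)(37+1)/(2+1) − 1 = 18·38/3 − 1
= 684/3 − 1 = 228 − 1 = 227

N = 227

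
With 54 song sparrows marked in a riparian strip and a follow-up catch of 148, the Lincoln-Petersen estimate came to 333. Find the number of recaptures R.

From N = M·C/R: R = M·C / N = 54·148 / 333 = 7992 / 333 = 24.

R = 24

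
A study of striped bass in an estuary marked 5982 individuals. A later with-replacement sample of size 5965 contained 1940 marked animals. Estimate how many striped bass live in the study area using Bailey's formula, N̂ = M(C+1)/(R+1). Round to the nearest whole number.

N ≈ 18,387

N̂ = 5982·(5965+1)/(1940+1) = 5982·5966/1941 = 35688612/1941 ≈ 18386.7 → 18387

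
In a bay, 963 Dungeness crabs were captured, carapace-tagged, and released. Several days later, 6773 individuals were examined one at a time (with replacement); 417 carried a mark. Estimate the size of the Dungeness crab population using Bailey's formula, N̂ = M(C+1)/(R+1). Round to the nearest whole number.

N ≈ 15,606

N̂ = 963·(6773+1)/(417+1) = 963·6774/418 = 6523362/418 ≈ 15606.1 → 15606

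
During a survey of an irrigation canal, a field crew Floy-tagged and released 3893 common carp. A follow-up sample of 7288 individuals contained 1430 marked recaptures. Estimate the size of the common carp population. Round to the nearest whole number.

N ≈ 19,841

The marked fraction in the recapture sample should equal the marked fraction in the population: 1430/7288 = 3893/N.
N = (3893 × 7288) / 1430 = 28372184 / 1430 ≈ 19840.7 → 19841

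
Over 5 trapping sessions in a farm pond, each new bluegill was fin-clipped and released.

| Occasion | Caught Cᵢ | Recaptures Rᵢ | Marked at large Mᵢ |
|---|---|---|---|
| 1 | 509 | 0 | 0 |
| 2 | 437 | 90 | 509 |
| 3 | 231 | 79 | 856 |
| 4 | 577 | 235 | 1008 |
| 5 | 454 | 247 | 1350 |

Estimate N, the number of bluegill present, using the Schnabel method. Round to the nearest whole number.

Σ MᵢCᵢ = 0·509 + 509·437 + 856·231 + 1008·577 + 1350·454 = 0 + 222433 + 197736 + 581616 + 612900 = 1614685
Σ Rᵢ = 0 + 90 + 79 + 235 + 247 = 651
N̂ = 1614685 / 651 ≈ 2480.3 → 2480

N ≈ 2480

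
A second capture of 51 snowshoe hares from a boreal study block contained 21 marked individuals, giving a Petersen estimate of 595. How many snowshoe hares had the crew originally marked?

M = 245

From N = M·C/R: M = N·R / C = 595·21 / 51 = 12495 / 51 = 245.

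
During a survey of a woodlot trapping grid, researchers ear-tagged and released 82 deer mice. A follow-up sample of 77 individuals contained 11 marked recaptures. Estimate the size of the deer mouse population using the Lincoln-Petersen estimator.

N = 574

If marked individuals mix randomly, R/C ≈ M/N, giving N ≈ M·C/R.
N = (82 × 77) / 11 = 6314 / 11 = 574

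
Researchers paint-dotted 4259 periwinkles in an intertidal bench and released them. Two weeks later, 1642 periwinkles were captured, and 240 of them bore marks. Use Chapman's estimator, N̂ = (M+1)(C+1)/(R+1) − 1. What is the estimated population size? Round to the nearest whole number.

N ≈ 29,041

N̂ = (4259+1)(1642+1)/(240+1) − 1 = 4260·1643/241 − 1
= 6999180/241 − 1 ≈ 29042.2 − 1 ≈ 29041.2 → 29041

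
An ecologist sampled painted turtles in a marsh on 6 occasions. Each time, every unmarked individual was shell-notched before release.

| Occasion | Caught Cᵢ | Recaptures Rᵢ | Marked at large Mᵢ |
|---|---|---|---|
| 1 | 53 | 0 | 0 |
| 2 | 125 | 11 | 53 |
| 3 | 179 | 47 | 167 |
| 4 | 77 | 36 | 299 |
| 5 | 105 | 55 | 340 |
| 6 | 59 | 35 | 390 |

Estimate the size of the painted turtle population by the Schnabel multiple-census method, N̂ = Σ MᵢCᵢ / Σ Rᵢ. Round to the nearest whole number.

N ≈ 643

Σ MᵢCᵢ = 0·53 + 53·125 + 167·179 + 299·77 + 340·105 + 390·59 = 0 + 6625 + 29893 + 23023 + 35700 + 23010 = 118251
Σ Rᵢ = 0 + 11 + 47 + 36 + 55 + 35 = 184
N̂ = 118251 / 184 ≈ 642.7 → 643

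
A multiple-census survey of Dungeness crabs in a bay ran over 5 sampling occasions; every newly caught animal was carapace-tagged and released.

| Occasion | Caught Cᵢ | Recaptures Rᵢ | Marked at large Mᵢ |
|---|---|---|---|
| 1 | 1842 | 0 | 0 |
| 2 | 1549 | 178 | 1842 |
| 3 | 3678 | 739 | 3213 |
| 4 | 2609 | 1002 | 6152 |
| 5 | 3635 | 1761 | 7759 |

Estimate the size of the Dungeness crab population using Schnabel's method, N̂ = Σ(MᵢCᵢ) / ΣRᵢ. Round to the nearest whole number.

Σ MᵢCᵢ = 0·1842 + 1842·1549 + 3213·3678 + 6152·2609 + 7759·3635 = 0 + 2853258 + 11817414 + 16050568 + 28203965 = 58925205
Σ Rᵢ = 0 + 178 + 739 + 1002 + 1761 = 3680
N̂ = 58925205 / 3680 ≈ 16012.3 → 16012

N ≈ 16,012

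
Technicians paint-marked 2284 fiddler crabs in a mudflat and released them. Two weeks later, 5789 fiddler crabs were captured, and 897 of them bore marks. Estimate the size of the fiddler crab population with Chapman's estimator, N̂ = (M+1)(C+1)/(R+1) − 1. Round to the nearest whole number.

N ≈ 14,732

N̂ = (2284+1)(5789+1)/(897+1) − 1 = 2285·5790/898 − 1
= 13230150/898 − 1 ≈ 14732.9 − 1 ≈ 14731.9 → 14732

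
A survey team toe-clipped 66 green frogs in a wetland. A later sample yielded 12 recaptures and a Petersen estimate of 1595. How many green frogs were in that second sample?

From N = M·C/R: C = N·R / M = 1595·12 / 66 = 19140 / 66 = 290.

C = 290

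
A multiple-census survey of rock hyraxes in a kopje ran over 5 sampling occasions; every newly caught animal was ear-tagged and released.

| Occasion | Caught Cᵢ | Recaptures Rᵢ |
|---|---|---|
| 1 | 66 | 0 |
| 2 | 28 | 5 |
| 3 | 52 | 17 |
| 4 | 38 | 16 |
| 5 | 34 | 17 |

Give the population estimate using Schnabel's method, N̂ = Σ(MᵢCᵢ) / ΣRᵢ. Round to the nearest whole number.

N ≈ 294

Marked at large before each occasion: Mᵢ = Σⱼ<ᵢ (Cⱼ − Rⱼ) → M1=0, M2=66, M3=89, M4=124, M5=146
Σ MᵢCᵢ = 0·66 + 66·28 + 89·52 + 124·38 + 146·34 = 0 + 1848 + 4628 + 4712 + 4964 = 16152
Σ Rᵢ = 0 + 5 + 17 + 16 + 17 = 55
N̂ = 16152 / 55 ≈ 293.7 → 294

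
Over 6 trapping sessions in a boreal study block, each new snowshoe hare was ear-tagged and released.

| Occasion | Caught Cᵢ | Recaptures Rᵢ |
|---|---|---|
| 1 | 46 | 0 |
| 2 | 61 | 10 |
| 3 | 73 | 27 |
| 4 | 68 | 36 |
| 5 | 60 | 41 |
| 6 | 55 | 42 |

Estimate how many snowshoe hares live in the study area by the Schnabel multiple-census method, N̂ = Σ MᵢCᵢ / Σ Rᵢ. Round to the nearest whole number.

Marked at large before each occasion: Mᵢ = Σⱼ<ᵢ (Cⱼ − Rⱼ) → M1=0, M2=46, M3=97, M4=143, M5=175, M6=194
Σ MᵢCᵢ = 0·46 + 46·61 + 97·73 + 143·68 + 175·60 + 194·55 = 0 + 2806 + 7081 + 9724 + 10500 + 10670 = 40781
Σ Rᵢ = 0 + 10 + 27 + 36 + 41 + 42 = 156
N̂ = 40781 / 156 ≈ 261.4 → 261

N ≈ 261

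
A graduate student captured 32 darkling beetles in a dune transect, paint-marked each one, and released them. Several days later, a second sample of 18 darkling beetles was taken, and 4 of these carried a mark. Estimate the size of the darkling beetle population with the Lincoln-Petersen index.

N = (32 × 18) / 4 = 576 / 4 = 144

N = 144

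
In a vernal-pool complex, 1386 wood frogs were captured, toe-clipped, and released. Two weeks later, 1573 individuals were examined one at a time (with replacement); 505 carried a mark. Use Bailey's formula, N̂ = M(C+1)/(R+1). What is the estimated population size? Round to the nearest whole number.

N̂ = 1386·(1573+1)/(505+1) = 1386·1574/506 = 2181564/506 ≈ 4311.4 → 4311

N ≈ 4311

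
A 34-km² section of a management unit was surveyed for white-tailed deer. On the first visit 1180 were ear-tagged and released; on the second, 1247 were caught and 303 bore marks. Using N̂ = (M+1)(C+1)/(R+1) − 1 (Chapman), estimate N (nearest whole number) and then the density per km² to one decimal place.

N̂ = 1181·1248/304 − 1 = 1473888/304 − 1 ≈ 4847.3 → 4847
Density = N̂ / area = 4847 / 34 ≈ 142.56 → 142.6 per km²

density ≈ 142.6 white-tailed deer per km²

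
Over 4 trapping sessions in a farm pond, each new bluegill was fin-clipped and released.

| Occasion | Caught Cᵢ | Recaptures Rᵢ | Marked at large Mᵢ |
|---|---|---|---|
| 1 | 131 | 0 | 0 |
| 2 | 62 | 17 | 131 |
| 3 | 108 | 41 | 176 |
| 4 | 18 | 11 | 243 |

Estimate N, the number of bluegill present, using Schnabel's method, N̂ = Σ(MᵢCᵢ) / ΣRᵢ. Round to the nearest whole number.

Σ MᵢCᵢ = 0·131 + 131·62 + 176·108 + 243·18 = 0 + 8122 + 19008 + 4374 = 31504
Σ Rᵢ = 0 + 17 + 41 + 11 = 69
N̂ = 31504 / 69 ≈ 456.6 → 457

N ≈ 457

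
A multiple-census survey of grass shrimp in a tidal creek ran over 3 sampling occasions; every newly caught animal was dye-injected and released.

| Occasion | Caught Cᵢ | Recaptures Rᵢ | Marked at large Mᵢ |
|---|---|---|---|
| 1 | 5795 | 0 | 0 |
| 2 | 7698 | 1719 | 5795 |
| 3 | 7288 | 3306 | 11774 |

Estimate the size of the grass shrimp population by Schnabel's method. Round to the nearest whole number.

Σ MᵢCᵢ = 0·5795 + 5795·7698 + 11774·7288 = 0 + 44609910 + 85808912 = 130418822
Σ Rᵢ = 0 + 1719 + 3306 = 5025
N̂ = 130418822 / 5025 ≈ 25954.0 → 25954

N ≈ 25,954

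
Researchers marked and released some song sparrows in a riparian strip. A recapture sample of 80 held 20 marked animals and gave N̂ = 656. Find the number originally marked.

From N = M·C/R: M = N·R / C = 656·20 / 80 = 13120 / 80 = 164.

M = 164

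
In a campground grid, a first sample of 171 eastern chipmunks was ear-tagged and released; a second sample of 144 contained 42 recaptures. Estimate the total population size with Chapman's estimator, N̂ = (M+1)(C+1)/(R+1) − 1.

N̂ = (171+1)(144+1)/(42+1) − 1 = 172·145/43 − 1
= 24940/43 − 1 = 580 − 1 = 579

N = 579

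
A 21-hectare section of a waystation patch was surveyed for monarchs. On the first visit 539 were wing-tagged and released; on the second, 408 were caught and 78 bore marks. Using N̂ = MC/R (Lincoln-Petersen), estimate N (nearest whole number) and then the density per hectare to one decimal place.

N̂ = 539·408/78 = 219912/78 ≈ 2819.4 → 2819
Density = N̂ / area = 2819 / 21 ≈ 134.24 → 134.2 per hectare

density ≈ 134.2 monarchs per hectare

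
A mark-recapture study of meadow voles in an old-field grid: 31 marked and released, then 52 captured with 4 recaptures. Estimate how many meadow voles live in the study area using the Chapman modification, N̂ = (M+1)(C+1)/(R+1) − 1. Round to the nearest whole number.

N ≈ 338

N̂ = (31+1)(52+1)/(4+1) − 1 = 32·53/5 − 1
= 1696/5 − 1 ≈ 339.2 − 1 ≈ 338.2 → 338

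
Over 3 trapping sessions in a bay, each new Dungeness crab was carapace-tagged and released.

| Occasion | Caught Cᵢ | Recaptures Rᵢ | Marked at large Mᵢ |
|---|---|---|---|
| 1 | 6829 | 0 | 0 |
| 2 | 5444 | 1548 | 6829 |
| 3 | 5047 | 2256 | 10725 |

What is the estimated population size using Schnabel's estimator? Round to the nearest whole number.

Σ MᵢCᵢ = 0·6829 + 6829·5444 + 10725·5047 = 0 + 37177076 + 54129075 = 91306151
Σ Rᵢ = 0 + 1548 + 2256 = 3804
N̂ = 91306151 / 3804 ≈ 24002.7 → 24003

N ≈ 24,003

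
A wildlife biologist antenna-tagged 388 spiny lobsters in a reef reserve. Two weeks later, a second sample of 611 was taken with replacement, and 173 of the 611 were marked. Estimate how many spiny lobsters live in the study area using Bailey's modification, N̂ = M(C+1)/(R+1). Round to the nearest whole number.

N̂ = 388·(611+1)/(173+1) = 388·612/174 = 237456/174 ≈ 1364.7 → 1365

N ≈ 1365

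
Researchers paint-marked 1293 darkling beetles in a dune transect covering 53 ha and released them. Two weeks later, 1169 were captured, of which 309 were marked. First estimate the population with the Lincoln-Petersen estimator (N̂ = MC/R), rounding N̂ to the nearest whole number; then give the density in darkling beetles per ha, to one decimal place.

density ≈ 92.3 darkling beetles per ha

N̂ = 1293·1169/309 = 1511517/309 ≈ 4891.6 → 4892
Density = N̂ / area = 4892 / 53 ≈ 92.30 → 92.3 per ha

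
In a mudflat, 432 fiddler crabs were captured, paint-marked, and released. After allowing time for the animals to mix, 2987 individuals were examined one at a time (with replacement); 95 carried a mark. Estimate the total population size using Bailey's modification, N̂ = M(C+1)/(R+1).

N = 13,446

N̂ = 432·(2987+1)/(95+1) = 432·2988/96 = 1290816/96 = 13446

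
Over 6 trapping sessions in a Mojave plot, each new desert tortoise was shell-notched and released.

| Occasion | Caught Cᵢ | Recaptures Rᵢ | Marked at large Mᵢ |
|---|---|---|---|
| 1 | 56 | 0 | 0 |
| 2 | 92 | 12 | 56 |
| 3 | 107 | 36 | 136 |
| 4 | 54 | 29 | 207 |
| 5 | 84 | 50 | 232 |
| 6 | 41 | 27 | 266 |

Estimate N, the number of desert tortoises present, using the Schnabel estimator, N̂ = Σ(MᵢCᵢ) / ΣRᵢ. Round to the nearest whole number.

N ≈ 398

Σ MᵢCᵢ = 0·56 + 56·92 + 136·107 + 207·54 + 232·84 + 266·41 = 0 + 5152 + 14552 + 11178 + 19488 + 10906 = 61276
Σ Rᵢ = 0 + 12 + 36 + 29 + 50 + 27 = 154
N̂ = 61276 / 154 ≈ 397.9 → 398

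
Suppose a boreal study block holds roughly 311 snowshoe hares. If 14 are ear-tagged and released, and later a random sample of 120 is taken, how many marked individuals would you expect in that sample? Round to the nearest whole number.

expected recaptures ≈ 5

Expected recaptures E[R] = M·C / N.
E[R] = 14 × 120 / 311 = 1680 / 311 ≈ 5.4 → 5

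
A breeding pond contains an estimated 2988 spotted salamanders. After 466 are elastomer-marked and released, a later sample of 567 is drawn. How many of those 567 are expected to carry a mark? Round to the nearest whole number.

expected recaptures ≈ 88

The marked fraction of the population is 466/2988, so in a sample of 567 expect C·(M/N) marked.
E[R] = 466 × 567 / 2988 = 264222 / 2988 ≈ 88.4 → 88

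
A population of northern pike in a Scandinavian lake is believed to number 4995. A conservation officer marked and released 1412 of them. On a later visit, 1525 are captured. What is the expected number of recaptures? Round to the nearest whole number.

expected recaptures ≈ 431

The marked fraction of the population is 1412/4995, so in a sample of 1525 expect C·(M/N) marked.
E[R] = 1412 × 1525 / 4995 = 2153300 / 4995 ≈ 431.1 → 431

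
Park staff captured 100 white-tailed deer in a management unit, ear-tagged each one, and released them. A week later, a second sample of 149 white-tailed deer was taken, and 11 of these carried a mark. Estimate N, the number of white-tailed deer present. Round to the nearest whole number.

N ≈ 1355

If marked individuals mix randomly, R/C ≈ M/N, giving N ≈ M·C/R.
N = (100 × 149) / 11 = 14900 / 11 ≈ 1354.5 → 1355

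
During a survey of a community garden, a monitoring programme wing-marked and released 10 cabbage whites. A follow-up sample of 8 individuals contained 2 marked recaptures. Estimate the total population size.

N = 40

If marked individuals mix randomly, R/C ≈ M/N, giving N ≈ M·C/R.
N = (10 × 8) / 2 = 80 / 2 = 40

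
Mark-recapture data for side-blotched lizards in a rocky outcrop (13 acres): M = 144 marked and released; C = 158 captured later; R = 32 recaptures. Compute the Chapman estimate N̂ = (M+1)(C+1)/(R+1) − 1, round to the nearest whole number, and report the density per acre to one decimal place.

density ≈ 53.7 side-blotched lizards per acre

N̂ = 145·159/33 − 1 = 23055/33 − 1 ≈ 697.6 → 698
Density = N̂ / area = 698 / 13 ≈ 53.69 → 53.7 per acre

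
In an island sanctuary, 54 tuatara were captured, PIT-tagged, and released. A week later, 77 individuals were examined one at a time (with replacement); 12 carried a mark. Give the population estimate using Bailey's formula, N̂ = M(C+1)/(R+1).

N = 324

N̂ = 54·(77+1)/(12+1) = 54·78/13 = 4212/13 = 324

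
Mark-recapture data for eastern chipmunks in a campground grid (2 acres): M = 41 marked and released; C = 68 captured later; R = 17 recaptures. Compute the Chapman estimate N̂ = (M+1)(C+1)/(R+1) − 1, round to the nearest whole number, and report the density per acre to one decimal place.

density ≈ 80.0 eastern chipmunks per acre

N̂ = 42·69/18 − 1 = 2898/18 − 1 = 160
Density = N̂ / area = 160 / 2 = 80.0 per acre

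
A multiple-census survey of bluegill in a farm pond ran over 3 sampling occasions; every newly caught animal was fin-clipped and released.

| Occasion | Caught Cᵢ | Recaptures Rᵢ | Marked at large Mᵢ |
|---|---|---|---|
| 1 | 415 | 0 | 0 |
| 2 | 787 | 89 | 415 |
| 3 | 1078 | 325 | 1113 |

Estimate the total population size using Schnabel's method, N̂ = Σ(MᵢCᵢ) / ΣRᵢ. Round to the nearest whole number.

Σ MᵢCᵢ = 0·415 + 415·787 + 1113·1078 = 0 + 326605 + 1199814 = 1526419
Σ Rᵢ = 0 + 89 + 325 = 414
N̂ = 1526419 / 414 ≈ 3687.0 → 3687

N ≈ 3687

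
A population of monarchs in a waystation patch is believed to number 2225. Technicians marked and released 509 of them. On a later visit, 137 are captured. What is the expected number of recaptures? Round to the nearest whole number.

The marked fraction of the population is 509/2225, so in a sample of 137 expect C·(M/N) marked.
E[R] = 509 × 137 / 2225 = 69733 / 2225 ≈ 31.3 → 31

expected recaptures ≈ 31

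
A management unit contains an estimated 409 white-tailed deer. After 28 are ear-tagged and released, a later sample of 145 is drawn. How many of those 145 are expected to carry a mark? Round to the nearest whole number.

Expected recaptures E[R] = M·C / N.
E[R] = 28 × 145 / 409 = 4060 / 409 ≈ 9.9 → 10

expected recaptures ≈ 10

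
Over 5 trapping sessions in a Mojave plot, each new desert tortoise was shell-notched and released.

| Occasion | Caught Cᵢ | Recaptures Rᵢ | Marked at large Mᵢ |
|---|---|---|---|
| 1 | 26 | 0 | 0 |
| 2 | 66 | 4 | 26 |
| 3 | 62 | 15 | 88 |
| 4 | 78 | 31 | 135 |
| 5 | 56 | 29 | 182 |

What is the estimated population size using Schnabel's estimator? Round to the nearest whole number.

Σ MᵢCᵢ = 0·26 + 26·66 + 88·62 + 135·78 + 182·56 = 0 + 1716 + 5456 + 10530 + 10192 = 27894
Σ Rᵢ = 0 + 4 + 15 + 31 + 29 = 79
N̂ = 27894 / 79 ≈ 353.1 → 353

N ≈ 353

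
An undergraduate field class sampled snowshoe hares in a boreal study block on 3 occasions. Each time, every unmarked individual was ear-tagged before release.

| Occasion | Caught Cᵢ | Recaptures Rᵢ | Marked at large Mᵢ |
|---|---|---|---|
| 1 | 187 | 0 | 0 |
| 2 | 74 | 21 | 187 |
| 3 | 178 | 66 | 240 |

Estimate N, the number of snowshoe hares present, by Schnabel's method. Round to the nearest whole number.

Σ MᵢCᵢ = 0·187 + 187·74 + 240·178 = 0 + 13838 + 42720 = 56558
Σ Rᵢ = 0 + 21 + 66 = 87
N̂ = 56558 / 87 ≈ 650.1 → 650

N ≈ 650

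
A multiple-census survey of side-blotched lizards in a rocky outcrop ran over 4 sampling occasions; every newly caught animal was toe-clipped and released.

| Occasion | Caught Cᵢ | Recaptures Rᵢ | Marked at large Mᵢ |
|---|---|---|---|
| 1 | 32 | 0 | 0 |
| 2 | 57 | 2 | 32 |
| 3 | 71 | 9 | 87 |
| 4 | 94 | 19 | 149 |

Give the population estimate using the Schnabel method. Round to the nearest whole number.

N ≈ 734

Σ MᵢCᵢ = 0·32 + 32·57 + 87·71 + 149·94 = 0 + 1824 + 6177 + 14006 = 22007
Σ Rᵢ = 0 + 2 + 9 + 19 = 30
N̂ = 22007 / 30 ≈ 733.6 → 734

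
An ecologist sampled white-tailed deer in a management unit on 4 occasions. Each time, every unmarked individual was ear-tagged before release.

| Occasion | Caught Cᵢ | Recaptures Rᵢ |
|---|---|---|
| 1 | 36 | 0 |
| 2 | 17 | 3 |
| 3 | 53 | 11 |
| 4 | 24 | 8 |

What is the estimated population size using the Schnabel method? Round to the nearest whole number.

N ≈ 249

Marked at large before each occasion: Mᵢ = Σⱼ<ᵢ (Cⱼ − Rⱼ) → M1=0, M2=36, M3=50, M4=92
Σ MᵢCᵢ = 0·36 + 36·17 + 50·53 + 92·24 = 0 + 612 + 2650 + 2208 = 5470
Σ Rᵢ = 0 + 3 + 11 + 8 = 22
N̂ = 5470 / 22 ≈ 248.6 → 249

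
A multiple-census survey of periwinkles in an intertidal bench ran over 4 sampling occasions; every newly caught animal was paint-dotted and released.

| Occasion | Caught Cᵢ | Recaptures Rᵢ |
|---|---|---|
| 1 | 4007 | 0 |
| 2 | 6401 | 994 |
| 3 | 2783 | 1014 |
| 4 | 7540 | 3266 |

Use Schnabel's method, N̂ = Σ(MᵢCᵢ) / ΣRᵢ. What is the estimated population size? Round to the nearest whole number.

Marked at large before each occasion: Mᵢ = Σⱼ<ᵢ (Cⱼ − Rⱼ) → M1=0, M2=4007, M3=9414, M4=11183
Σ MᵢCᵢ = 0·4007 + 4007·6401 + 9414·2783 + 11183·7540 = 0 + 25648807 + 26199162 + 84319820 = 136167789
Σ Rᵢ = 0 + 994 + 1014 + 3266 = 5274
N̂ = 136167789 / 5274 ≈ 25818.7 → 25819

N ≈ 25,819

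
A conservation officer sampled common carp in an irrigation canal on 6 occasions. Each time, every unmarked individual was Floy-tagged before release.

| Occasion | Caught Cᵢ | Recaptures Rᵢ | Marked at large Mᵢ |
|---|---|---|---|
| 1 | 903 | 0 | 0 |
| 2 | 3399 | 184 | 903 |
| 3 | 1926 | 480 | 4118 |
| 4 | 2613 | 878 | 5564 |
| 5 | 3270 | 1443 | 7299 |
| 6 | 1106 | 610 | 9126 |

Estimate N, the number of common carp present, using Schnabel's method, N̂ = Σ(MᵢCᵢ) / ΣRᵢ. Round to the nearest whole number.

N ≈ 16,551

Σ MᵢCᵢ = 0·903 + 903·3399 + 4118·1926 + 5564·2613 + 7299·3270 + 9126·1106 = 0 + 3069297 + 7931268 + 14538732 + 23867730 + 10093356 = 59500383
Σ Rᵢ = 0 + 184 + 480 + 878 + 1443 + 610 = 3595
N̂ = 59500383 / 3595 ≈ 16550.9 → 16551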